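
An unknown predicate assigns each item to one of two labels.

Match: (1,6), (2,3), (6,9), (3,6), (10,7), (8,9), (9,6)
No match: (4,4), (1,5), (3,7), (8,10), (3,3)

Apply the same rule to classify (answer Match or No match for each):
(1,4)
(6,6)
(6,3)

Match, No match, Match

The simplest hypothesis consistent with all the labels is: sum is odd.
Match: (1,4), since 1+4 = 5.
No match: (6,6), since 6+6 = 12.
Match: (6,3), since 6+3 = 9.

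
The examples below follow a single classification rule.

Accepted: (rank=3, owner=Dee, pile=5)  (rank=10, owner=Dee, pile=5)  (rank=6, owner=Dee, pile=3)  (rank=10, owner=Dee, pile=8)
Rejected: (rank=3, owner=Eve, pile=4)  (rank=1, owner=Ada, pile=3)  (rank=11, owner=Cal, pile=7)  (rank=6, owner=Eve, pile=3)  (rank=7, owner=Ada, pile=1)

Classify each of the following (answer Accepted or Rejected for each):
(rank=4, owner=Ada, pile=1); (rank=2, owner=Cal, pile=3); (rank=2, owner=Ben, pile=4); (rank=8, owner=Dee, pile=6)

Rejected, Rejected, Rejected, Accepted

One predicate separates the groups cleanly: owner is Dee.
(rank=4, owner=Ada, pile=1): owner is Ada — doesn't match, so Rejected.
(rank=2, owner=Cal, pile=3): owner is Cal — doesn't match, so Rejected.
(rank=2, owner=Ben, pile=4): owner is Ben — doesn't match, so Rejected.
(rank=8, owner=Dee, pile=6): owner is Dee — passes, so Accepted.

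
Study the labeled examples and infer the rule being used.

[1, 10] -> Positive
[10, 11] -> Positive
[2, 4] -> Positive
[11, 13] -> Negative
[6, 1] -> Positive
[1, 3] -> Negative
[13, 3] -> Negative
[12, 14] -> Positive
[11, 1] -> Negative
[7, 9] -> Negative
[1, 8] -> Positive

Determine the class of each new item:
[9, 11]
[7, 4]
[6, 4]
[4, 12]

Negative, Positive, Positive, Positive

Every 'Positive' example satisfies: product is even. None of the 'Negative' examples do.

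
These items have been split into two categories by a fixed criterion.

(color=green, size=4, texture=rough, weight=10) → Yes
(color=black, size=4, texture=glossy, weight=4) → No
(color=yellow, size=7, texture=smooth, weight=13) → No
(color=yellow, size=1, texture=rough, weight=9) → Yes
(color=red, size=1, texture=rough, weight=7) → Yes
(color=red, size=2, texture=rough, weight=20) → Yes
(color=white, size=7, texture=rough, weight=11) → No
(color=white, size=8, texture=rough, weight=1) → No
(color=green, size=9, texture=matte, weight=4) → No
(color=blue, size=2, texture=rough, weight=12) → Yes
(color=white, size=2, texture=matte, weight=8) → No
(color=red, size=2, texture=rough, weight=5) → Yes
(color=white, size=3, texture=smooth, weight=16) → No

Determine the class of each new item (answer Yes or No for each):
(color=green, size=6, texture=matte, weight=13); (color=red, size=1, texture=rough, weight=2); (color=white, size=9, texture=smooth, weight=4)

One predicate separates the groups cleanly: texture is rough AND size ≤ 4.
(color=green, size=6, texture=matte, weight=13): texture is matte, size = 6, fails the rule → No. (color=red, size=1, texture=rough, weight=2): texture is rough, size = 1, meets the rule → Yes. (color=white, size=9, texture=smooth, weight=4): texture is smooth, size = 9, fails the rule → No.

No, Yes, No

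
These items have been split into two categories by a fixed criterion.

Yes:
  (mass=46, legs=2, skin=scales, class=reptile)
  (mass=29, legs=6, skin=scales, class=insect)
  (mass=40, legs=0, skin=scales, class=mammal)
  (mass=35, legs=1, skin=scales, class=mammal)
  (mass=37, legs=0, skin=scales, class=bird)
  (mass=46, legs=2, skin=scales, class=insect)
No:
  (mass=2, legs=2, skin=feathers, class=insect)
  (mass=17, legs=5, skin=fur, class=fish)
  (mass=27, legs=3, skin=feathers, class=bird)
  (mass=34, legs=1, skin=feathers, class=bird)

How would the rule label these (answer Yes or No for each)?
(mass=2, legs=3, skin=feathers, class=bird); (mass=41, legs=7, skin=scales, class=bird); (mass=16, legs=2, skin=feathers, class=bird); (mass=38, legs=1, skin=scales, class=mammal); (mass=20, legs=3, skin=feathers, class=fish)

No, Yes, No, Yes, No

Checking candidate rules against both groups, what survives is: skin is scales.
No: (mass=2, legs=3, skin=feathers, class=bird), since skin is feathers. Yes: (mass=41, legs=7, skin=scales, class=bird), since skin is scales. No: (mass=16, legs=2, skin=feathers, class=bird), since skin is feathers. Yes: (mass=38, legs=1, skin=scales, class=mammal), since skin is scales. No: (mass=20, legs=3, skin=feathers, class=fish), since skin is feathers.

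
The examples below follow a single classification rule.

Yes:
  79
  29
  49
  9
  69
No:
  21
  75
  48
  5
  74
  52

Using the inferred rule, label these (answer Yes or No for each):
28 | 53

No, No

Looking at the examples, the only property every 'Yes' case has and every 'No' case lacks is: ends in digit 9.
28: last digit 8 — does not pass, so No.
53: last digit 3 — does not pass, so No.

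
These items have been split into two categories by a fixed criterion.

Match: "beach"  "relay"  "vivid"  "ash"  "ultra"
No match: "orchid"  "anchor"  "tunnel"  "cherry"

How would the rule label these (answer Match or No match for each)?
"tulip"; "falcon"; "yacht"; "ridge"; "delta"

Match, No match, Match, Match, Match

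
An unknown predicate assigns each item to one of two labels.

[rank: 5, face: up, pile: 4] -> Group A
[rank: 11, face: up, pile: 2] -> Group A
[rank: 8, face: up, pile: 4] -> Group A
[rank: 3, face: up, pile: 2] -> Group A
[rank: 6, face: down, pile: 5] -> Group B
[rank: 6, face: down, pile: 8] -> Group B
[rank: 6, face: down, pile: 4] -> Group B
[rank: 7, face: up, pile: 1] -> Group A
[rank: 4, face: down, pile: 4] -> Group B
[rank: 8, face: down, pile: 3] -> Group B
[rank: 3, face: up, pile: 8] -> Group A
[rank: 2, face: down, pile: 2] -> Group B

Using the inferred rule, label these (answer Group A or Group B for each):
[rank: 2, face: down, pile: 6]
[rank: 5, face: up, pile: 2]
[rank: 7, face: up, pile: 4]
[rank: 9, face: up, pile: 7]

Rule: face is up. This holds for each 'Group A' example and fails for each 'Group B' one.

Group B, Group A, Group A, Group A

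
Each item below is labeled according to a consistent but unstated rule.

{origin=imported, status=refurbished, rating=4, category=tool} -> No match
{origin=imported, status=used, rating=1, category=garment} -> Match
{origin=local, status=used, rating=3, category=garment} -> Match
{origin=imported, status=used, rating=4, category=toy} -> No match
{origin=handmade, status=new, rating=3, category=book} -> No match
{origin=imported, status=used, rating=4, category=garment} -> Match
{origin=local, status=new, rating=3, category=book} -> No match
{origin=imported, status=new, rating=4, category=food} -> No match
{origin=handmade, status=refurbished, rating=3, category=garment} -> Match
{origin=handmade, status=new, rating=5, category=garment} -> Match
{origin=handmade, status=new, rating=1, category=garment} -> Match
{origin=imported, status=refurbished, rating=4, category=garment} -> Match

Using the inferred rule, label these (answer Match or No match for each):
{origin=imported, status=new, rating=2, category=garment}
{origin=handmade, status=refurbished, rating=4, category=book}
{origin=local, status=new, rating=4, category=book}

Match, No match, No match

The pattern is that an item is 'Match' exactly when: category is garment.
{origin=imported, status=new, rating=2, category=garment} → category is garment → Match.
{origin=handmade, status=refurbished, rating=4, category=book} → category is book → No match.
{origin=local, status=new, rating=4, category=book} → category is book → No match.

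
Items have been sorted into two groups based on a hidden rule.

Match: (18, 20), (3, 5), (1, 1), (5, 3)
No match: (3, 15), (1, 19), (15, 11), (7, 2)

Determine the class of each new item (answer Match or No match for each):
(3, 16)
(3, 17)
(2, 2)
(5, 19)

No match, No match, Match, No match

Every 'Match' example satisfies: |first − second| ≤ 2. None of the 'No match' examples do.
(3, 16) — |3−16| = 13, hence No match. (3, 17) — |3−17| = 14, hence No match. (2, 2) — |2−2| = 0, hence Match. (5, 19) — |5−19| = 14, hence No match.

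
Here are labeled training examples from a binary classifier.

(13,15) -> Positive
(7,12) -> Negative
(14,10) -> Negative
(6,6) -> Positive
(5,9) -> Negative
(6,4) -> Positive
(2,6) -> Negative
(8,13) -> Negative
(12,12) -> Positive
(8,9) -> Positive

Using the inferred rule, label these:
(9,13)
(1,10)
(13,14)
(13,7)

The classifier is using: |first − second| ≤ 2.
(9,13): |9−13| = 4, lacks this property → Negative. (1,10): |1−10| = 9, lacks this property → Negative. (13,14): |13−14| = 1, qualifies → Positive. (13,7): |13−7| = 6, lacks this property → Negative.

Negative, Negative, Positive, Negative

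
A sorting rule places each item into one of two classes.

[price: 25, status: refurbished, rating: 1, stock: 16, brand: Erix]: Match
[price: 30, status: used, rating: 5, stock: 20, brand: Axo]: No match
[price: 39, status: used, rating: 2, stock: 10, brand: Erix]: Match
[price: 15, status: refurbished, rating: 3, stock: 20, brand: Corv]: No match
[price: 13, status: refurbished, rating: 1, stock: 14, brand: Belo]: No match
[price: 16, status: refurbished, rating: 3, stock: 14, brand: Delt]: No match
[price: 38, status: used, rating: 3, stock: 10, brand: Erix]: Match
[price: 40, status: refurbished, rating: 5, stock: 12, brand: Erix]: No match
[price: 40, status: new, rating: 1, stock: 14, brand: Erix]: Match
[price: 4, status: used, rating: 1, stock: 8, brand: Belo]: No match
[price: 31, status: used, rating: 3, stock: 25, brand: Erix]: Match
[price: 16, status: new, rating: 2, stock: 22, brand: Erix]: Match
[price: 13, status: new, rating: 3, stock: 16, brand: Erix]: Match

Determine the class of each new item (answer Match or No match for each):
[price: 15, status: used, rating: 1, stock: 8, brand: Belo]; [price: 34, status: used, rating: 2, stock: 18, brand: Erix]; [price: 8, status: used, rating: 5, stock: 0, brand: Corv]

No match, Match, No match

The pattern is that an item is 'Match' exactly when: brand is Erix AND rating ≤ 3.
[price: 15, status: used, rating: 1, stock: 8, brand: Belo]: brand is Belo, rating = 1, fails the rule → No match.
[price: 34, status: used, rating: 2, stock: 18, brand: Erix]: brand is Erix, rating = 2, qualifies → Match.
[price: 8, status: used, rating: 5, stock: 0, brand: Corv]: brand is Corv, rating = 5, fails the rule → No match.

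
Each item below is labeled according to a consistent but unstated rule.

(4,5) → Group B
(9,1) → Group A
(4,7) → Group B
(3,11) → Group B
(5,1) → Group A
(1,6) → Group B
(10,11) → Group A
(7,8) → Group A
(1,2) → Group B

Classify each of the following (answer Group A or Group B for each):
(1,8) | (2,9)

Group B, Group B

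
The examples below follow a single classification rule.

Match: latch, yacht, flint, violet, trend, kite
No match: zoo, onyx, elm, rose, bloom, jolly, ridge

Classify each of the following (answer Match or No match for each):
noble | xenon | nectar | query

No match, No match, Match, No match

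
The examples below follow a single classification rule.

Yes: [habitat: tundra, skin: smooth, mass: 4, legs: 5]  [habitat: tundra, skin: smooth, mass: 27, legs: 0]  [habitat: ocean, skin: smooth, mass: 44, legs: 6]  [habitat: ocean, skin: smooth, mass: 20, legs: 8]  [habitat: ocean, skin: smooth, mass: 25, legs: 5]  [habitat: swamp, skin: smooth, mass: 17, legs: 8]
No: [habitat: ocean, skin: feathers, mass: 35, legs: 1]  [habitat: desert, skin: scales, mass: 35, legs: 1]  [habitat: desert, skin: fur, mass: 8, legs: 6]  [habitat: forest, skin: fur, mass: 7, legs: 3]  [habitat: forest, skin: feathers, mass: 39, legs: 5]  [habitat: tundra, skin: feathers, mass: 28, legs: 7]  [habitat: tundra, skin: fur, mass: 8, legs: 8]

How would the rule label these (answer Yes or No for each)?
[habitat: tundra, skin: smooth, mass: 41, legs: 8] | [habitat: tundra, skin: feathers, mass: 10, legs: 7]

Yes, No

The simplest hypothesis consistent with all the labels is: skin is smooth.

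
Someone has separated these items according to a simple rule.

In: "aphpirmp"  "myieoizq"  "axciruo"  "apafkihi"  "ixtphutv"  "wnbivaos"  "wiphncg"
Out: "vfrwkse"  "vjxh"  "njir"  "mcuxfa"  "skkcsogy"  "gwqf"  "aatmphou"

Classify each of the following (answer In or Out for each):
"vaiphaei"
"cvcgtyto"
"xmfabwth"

One predicate separates the groups cleanly: length ≥ 6 AND contains 'i'.
"vaiphaei" — length 8, has 'i', hence In. "cvcgtyto" — length 8, no 'i', hence Out. "xmfabwth" — length 8, no 'i', hence Out.

In, Out, Out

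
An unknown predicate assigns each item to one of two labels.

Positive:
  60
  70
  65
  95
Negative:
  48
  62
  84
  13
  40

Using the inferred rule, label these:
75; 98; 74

All 'Positive' examples share one property — multiple of 5 AND at least 48 — and every 'Negative' example lacks it.

Positive, Negative, Negative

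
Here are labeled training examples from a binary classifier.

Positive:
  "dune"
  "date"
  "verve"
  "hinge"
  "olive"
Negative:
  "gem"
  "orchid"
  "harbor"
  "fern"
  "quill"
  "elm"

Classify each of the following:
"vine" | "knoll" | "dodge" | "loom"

Positive, Negative, Positive, Negative

The common property of the 'Positive' items is: ends with 'e'. No 'Negative' item has it.
"vine" — ends with 'e', hence Positive.
"knoll" — ends with 'l', hence Negative.
"dodge" — ends with 'e', hence Positive.
"loom" — ends with 'm', hence Negative.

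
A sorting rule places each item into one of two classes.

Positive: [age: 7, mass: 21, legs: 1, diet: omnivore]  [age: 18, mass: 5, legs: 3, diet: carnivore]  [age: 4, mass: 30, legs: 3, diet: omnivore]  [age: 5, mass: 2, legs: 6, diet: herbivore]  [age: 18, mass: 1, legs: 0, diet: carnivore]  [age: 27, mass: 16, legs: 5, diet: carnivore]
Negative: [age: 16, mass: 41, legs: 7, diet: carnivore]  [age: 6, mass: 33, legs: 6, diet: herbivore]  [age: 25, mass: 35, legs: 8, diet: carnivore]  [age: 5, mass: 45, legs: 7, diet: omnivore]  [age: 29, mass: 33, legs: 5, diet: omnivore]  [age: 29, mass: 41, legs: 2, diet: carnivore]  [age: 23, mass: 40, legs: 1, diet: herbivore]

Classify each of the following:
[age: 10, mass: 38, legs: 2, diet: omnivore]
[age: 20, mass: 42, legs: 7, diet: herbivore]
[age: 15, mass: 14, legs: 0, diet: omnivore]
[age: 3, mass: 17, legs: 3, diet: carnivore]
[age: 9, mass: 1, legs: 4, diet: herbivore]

Negative, Negative, Positive, Positive, Positive

The common property of the 'Positive' items is: mass ≤ 30. No 'Negative' item has it.
Negative: [age: 10, mass: 38, legs: 2, diet: omnivore], since mass = 38. Negative: [age: 20, mass: 42, legs: 7, diet: herbivore], since mass = 42. Positive: [age: 15, mass: 14, legs: 0, diet: omnivore], since mass = 14. Positive: [age: 3, mass: 17, legs: 3, diet: carnivore], since mass = 17. Positive: [age: 9, mass: 1, legs: 4, diet: herbivore], since mass = 1.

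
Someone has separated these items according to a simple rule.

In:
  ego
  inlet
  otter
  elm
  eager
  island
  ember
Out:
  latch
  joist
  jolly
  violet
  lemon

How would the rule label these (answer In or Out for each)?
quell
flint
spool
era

Out, Out, Out, In

The classifier is using: starts with a vowel.
quell: starts with 'q' — does not satisfy this, so Out. flint: starts with 'f' — does not satisfy this, so Out. spool: starts with 's' — does not satisfy this, so Out. era: starts with 'e' — qualifies, so In.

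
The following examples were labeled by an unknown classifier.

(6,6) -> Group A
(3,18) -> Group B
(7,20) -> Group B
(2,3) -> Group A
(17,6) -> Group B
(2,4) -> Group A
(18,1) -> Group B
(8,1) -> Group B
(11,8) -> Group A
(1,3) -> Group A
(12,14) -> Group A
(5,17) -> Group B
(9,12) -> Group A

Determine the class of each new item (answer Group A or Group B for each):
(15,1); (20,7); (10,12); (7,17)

Group B, Group B, Group A, Group B

The rule appears to be: |first − second| ≤ 3.
(15,1): Group B (|15−1| = 14).
(20,7): Group B (|20−7| = 13).
(10,12): Group A (|10−12| = 2).
(7,17): Group B (|7−17| = 10).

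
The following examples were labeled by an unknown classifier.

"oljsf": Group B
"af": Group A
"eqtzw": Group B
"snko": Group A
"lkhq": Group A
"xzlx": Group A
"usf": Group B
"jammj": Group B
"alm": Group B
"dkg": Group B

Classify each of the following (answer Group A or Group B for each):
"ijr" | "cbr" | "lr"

Checking candidate rules against both groups, what survives is: even length.
"ijr": length 3 — doesn't match, so Group B.
"cbr": length 3 — doesn't match, so Group B.
"lr": length 2 — meets the rule, so Group A.

Group B, Group B, Group A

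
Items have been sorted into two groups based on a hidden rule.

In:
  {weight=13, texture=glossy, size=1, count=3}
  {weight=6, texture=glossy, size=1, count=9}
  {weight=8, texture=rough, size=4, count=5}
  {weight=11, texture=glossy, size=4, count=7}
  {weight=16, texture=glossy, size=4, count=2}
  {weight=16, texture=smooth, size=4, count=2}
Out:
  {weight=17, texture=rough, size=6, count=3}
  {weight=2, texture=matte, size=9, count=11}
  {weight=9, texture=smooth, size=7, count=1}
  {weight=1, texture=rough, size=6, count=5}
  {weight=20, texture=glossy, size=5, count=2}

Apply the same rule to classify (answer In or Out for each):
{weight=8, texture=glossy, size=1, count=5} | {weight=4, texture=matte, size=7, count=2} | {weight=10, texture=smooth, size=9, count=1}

In, Out, Out

A rule that fits every label: size ≤ 4 — true of each 'In' example, false of each 'Out' one.
{weight=8, texture=glossy, size=1, count=5}: In (size = 1). {weight=4, texture=matte, size=7, count=2}: Out (size = 7). {weight=10, texture=smooth, size=9, count=1}: Out (size = 9).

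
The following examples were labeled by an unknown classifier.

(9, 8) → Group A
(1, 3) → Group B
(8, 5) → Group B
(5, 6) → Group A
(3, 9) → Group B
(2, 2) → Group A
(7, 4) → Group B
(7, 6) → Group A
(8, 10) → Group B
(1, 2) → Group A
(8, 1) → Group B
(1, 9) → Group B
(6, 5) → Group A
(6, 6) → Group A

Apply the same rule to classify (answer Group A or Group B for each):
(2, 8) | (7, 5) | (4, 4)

The classifier is using: |first − second| ≤ 1.

Group B, Group B, Group A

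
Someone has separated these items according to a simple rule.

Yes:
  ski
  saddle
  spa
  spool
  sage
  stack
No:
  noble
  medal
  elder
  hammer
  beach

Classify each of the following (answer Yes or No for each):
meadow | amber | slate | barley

The rule appears to be: contains 's'.
meadow: no 's', does not pass → No. amber: no 's', does not pass → No. slate: has 's', qualifies → Yes. barley: no 's', does not pass → No.

No, No, Yes, No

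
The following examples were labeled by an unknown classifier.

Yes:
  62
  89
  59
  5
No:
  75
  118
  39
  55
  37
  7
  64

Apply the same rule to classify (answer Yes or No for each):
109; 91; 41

No, No, Yes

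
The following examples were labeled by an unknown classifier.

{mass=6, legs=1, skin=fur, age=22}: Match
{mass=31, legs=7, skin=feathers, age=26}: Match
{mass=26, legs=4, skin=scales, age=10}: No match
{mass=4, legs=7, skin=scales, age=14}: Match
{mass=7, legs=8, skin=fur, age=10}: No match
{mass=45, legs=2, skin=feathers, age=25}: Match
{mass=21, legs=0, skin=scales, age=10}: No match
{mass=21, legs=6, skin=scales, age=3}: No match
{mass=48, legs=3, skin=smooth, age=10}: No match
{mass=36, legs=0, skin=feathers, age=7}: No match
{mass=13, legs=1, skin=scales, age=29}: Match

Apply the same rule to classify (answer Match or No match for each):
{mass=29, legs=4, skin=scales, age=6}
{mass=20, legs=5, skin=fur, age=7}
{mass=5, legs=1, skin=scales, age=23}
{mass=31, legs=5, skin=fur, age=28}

No match, No match, Match, Match

The pattern is that an item is 'Match' exactly when: age ≥ 14.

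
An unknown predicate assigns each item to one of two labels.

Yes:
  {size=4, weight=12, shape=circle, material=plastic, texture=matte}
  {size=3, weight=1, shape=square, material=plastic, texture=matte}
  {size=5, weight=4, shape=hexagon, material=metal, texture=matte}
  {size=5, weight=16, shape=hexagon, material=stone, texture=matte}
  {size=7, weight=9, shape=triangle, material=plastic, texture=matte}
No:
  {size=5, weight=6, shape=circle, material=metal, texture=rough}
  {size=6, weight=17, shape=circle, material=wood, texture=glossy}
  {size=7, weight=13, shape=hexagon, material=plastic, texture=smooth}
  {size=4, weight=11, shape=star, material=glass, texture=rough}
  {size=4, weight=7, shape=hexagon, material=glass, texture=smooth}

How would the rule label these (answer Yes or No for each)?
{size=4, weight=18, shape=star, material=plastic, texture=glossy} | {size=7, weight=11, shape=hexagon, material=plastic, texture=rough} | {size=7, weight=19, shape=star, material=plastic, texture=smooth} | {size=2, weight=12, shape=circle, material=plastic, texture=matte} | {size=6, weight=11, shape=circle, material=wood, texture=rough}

The distinguishing property — texture is matte — holds for all the 'Yes' cases and none of the 'No' cases.
{size=4, weight=18, shape=star, material=plastic, texture=glossy}: texture is glossy, does not fit → No.
{size=7, weight=11, shape=hexagon, material=plastic, texture=rough}: texture is rough, does not fit → No.
{size=7, weight=19, shape=star, material=plastic, texture=smooth}: texture is smooth, does not fit → No.
{size=2, weight=12, shape=circle, material=plastic, texture=matte}: texture is matte, fits → Yes.
{size=6, weight=11, shape=circle, material=wood, texture=rough}: texture is rough, does not fit → No.

No, No, No, Yes, No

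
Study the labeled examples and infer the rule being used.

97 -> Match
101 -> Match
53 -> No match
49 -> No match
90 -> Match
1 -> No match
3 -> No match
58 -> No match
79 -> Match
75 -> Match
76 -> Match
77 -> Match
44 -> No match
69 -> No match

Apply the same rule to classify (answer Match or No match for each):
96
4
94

Match, No match, Match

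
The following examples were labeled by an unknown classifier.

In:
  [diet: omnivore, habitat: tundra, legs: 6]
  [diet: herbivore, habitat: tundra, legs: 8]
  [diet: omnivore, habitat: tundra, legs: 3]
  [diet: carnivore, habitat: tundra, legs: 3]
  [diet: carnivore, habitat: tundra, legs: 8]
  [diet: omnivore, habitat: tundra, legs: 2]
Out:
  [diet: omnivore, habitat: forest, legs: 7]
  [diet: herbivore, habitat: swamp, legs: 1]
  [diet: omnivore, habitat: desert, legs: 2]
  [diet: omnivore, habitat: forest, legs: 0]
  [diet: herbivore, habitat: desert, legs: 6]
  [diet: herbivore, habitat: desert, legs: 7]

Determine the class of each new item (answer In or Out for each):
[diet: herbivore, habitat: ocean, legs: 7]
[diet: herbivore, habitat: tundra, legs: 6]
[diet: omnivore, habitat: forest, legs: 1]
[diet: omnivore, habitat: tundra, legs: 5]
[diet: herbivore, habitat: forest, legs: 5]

Out, In, Out, In, Out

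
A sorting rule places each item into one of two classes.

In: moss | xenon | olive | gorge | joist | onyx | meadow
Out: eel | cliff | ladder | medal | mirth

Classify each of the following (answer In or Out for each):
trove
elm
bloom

The common property of the 'In' items is: contains 'o'. No 'Out' item has it.
trove → has 'o' → In. elm → no 'o' → Out. bloom → has 'o' → In.

In, Out, In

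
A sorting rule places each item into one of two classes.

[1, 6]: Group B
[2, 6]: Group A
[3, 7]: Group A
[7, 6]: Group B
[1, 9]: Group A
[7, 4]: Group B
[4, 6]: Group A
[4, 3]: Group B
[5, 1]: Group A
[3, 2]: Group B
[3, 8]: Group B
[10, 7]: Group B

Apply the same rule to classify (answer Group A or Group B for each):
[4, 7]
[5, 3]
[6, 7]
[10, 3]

Group B, Group A, Group B, Group B

'Group A' ⟺ sum is even.
[4, 7] → 4+7 = 11 → Group B. [5, 3] → 5+3 = 8 → Group A. [6, 7] → 6+7 = 13 → Group B. [10, 3] → 10+3 = 13 → Group B.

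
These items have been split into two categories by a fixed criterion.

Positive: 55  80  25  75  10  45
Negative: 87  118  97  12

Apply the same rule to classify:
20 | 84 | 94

Looking at the examples, the only property every 'Positive' case has and every 'Negative' case lacks is: multiple of 5.
20: 20 = 5·4 — qualifies, so Positive.
84: 84 = 5·16 + 4 — does not fit, so Negative.
94: 94 = 5·18 + 4 — does not fit, so Negative.

Positive, Negative, Negative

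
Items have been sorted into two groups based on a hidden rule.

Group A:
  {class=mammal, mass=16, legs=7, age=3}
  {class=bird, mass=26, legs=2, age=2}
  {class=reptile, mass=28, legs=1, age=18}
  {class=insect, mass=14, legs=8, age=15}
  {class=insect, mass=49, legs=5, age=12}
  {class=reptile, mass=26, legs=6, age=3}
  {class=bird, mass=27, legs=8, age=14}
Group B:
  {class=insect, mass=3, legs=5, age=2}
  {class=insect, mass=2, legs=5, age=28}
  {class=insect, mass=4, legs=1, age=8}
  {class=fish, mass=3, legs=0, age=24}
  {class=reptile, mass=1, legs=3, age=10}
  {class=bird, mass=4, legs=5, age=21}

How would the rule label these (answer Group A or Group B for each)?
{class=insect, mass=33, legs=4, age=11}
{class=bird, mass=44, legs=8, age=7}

Rule: mass ≥ 14. This holds for each 'Group A' example and fails for each 'Group B' one.

Group A, Group A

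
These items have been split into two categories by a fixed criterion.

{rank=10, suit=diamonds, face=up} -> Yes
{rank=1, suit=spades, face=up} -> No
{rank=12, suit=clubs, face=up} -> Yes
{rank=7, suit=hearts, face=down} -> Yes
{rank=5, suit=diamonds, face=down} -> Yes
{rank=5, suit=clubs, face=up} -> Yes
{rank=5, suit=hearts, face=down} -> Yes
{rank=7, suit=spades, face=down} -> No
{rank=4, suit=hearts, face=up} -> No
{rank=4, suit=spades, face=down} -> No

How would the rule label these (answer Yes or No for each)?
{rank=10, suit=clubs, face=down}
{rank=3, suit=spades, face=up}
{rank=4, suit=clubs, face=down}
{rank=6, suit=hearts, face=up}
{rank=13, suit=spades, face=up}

Yes, No, No, Yes, No

The pattern is that an item is 'Yes' exactly when: suit is not spades AND rank ≥ 5.
{rank=10, suit=clubs, face=down}: suit is clubs, rank = 10, qualifies → Yes.
{rank=3, suit=spades, face=up}: suit is spades, rank = 3, fails this test → No.
{rank=4, suit=clubs, face=down}: suit is clubs, rank = 4, fails this test → No.
{rank=6, suit=hearts, face=up}: suit is hearts, rank = 6, qualifies → Yes.
{rank=13, suit=spades, face=up}: suit is spades, rank = 13, fails this test → No.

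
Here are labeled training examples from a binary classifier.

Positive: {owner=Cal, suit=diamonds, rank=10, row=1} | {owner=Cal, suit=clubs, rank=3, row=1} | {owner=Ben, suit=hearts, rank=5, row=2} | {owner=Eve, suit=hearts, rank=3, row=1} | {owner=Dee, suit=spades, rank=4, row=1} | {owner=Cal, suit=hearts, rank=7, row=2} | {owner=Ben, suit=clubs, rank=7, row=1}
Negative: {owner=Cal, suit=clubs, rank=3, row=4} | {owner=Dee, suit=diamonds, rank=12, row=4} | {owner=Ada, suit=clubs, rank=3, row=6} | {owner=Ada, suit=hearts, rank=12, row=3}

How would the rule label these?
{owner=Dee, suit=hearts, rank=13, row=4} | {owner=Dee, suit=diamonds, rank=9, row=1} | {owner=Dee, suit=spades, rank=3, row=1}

The pattern is that an item is 'Positive' exactly when: row ≤ 2.

Negative, Positive, Positive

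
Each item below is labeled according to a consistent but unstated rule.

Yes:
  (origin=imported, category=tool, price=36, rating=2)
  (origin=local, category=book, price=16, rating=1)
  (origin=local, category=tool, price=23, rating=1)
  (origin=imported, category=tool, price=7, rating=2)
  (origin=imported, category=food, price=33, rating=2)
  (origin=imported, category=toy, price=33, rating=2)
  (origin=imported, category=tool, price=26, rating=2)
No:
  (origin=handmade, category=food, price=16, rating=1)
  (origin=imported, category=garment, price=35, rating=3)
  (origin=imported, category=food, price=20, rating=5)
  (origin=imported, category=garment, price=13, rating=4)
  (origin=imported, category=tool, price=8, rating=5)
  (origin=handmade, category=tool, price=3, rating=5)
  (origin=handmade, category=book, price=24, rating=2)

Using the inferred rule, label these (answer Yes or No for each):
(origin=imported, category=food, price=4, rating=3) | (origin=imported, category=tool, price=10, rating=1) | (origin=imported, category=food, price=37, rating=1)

No, Yes, Yes

The rule appears to be: origin is not handmade AND rating ≤ 2.
(origin=imported, category=food, price=4, rating=3): No (origin is imported, rating = 3).
(origin=imported, category=tool, price=10, rating=1): Yes (origin is imported, rating = 1).
(origin=imported, category=food, price=37, rating=1): Yes (origin is imported, rating = 1).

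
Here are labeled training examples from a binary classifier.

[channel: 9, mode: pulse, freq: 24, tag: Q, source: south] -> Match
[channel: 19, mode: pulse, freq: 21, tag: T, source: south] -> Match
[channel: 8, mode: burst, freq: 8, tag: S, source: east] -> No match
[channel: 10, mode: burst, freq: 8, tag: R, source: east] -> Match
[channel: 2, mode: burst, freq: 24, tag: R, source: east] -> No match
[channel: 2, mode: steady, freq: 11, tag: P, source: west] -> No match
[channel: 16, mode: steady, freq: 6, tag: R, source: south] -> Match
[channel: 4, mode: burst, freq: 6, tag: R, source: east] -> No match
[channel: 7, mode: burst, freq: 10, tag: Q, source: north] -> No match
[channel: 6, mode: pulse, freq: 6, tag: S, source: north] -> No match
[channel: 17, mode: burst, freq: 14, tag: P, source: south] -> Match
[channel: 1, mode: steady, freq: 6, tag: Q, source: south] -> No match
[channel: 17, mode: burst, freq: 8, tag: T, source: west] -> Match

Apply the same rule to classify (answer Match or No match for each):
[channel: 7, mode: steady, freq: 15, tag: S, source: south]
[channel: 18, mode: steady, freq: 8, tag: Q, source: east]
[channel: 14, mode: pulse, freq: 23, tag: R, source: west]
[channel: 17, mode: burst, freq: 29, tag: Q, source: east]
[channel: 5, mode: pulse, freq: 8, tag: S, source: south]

No match, Match, Match, Match, No match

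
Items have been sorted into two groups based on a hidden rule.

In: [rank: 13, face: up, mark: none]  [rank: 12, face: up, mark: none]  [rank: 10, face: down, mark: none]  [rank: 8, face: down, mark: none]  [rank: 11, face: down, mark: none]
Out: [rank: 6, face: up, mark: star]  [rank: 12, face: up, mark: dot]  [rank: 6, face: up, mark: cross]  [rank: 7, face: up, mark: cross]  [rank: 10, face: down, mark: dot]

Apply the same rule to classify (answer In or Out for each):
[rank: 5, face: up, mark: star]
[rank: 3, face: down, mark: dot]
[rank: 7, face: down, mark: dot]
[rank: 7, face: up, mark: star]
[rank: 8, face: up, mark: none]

The rule appears to be: mark is none.
[rank: 5, face: up, mark: star]: mark is star, fails the rule → Out. [rank: 3, face: down, mark: dot]: mark is dot, fails the rule → Out. [rank: 7, face: down, mark: dot]: mark is dot, fails the rule → Out. [rank: 7, face: up, mark: star]: mark is star, fails the rule → Out. [rank: 8, face: up, mark: none]: mark is none, meets the rule → In.

Out, Out, Out, Out, In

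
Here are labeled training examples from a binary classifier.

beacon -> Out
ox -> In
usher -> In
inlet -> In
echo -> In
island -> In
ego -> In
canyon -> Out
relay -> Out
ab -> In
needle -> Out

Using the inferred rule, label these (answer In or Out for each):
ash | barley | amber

In, Out, In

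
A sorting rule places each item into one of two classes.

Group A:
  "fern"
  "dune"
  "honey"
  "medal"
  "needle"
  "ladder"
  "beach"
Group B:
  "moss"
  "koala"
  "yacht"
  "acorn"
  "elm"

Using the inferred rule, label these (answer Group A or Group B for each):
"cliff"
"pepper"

Rule: length ≥ 4 AND contains 'e'. This holds for each 'Group A' example and fails for each 'Group B' one.
"cliff": Group B (length 5, no 'e').
"pepper": Group A (length 6, has 'e').

Group B, Group A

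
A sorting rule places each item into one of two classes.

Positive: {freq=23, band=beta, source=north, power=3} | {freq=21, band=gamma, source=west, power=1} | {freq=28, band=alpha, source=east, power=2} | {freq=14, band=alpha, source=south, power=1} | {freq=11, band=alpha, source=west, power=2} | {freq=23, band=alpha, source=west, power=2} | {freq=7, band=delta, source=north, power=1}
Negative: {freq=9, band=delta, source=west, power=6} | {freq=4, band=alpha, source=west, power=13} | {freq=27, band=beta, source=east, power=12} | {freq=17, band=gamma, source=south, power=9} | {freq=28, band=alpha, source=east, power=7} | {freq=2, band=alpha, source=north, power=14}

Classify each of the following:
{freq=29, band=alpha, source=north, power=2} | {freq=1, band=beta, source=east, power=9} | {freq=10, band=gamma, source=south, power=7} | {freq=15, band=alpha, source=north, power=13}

Positive, Negative, Negative, Negative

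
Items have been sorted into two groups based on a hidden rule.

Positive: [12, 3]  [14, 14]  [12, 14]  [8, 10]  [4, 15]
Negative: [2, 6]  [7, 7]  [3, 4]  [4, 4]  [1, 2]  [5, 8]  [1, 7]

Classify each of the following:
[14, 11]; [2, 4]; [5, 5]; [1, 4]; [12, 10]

'Positive' ⟺ sum ≥ 15.
[14, 11] — 14+11 = 25, hence Positive.
[2, 4] — 2+4 = 6, hence Negative.
[5, 5] — 5+5 = 10, hence Negative.
[1, 4] — 1+4 = 5, hence Negative.
[12, 10] — 12+10 = 22, hence Positive.

Positive, Negative, Negative, Negative, Positive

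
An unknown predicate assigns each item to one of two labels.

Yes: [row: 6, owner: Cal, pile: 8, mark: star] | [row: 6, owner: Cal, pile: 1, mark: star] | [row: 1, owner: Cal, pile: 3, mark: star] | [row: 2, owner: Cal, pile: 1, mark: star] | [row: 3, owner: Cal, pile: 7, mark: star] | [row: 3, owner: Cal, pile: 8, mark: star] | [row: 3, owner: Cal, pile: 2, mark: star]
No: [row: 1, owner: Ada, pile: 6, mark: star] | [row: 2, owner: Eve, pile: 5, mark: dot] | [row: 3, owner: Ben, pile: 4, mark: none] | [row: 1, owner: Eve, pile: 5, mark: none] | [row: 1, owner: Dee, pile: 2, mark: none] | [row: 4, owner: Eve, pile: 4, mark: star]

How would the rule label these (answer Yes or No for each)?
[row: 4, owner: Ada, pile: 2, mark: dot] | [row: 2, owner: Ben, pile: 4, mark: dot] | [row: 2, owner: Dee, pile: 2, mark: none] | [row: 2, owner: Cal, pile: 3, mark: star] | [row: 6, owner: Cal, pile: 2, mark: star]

A rule that fits every label: owner is Cal — true of each 'Yes' example, false of each 'No' one.
[row: 4, owner: Ada, pile: 2, mark: dot]: No (owner is Ada). [row: 2, owner: Ben, pile: 4, mark: dot]: No (owner is Ben). [row: 2, owner: Dee, pile: 2, mark: none]: No (owner is Dee). [row: 2, owner: Cal, pile: 3, mark: star]: Yes (owner is Cal). [row: 6, owner: Cal, pile: 2, mark: star]: Yes (owner is Cal).

No, No, No, Yes, Yes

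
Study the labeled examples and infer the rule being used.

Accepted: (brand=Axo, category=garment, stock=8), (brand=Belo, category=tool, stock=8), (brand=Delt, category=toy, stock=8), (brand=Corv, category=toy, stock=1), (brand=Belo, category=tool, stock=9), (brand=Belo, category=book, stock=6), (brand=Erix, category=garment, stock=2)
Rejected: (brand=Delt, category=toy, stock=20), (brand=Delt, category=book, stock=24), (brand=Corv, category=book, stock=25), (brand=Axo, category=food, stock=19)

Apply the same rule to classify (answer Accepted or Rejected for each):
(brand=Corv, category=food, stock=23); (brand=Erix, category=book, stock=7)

Rejected, Accepted

The classifier is using: stock ≤ 9.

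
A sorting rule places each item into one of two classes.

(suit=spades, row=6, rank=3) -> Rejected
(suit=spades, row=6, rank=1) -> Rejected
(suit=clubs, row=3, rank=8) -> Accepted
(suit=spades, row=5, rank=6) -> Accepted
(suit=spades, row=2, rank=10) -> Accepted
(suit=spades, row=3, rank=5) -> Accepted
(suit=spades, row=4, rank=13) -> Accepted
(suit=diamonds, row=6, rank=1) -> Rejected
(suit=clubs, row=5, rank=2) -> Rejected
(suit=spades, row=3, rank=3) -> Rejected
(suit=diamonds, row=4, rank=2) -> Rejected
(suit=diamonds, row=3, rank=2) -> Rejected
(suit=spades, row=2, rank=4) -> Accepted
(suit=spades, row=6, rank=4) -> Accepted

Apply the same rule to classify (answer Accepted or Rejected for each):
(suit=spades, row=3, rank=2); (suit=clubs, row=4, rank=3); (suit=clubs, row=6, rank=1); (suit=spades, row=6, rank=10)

Rejected, Rejected, Rejected, Accepted

The rule appears to be: rank ≥ 4.
(suit=spades, row=3, rank=2): rank = 2, fails this test → Rejected.
(suit=clubs, row=4, rank=3): rank = 3, fails this test → Rejected.
(suit=clubs, row=6, rank=1): rank = 1, fails this test → Rejected.
(suit=spades, row=6, rank=10): rank = 10, qualifies → Accepted.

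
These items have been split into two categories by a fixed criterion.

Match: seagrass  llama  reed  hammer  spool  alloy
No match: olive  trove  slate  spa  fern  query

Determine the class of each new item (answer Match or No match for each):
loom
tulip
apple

Match, No match, Match

The simplest hypothesis consistent with all the labels is: has a double letter.
loom: Match ('oo' doubled). tulip: No match (no doubled letter). apple: Match ('pp' doubled).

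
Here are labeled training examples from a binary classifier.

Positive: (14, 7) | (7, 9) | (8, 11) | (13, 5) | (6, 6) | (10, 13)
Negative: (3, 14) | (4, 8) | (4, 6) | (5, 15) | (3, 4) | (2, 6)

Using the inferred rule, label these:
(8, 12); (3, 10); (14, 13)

Positive, Negative, Positive

'Positive' ⟺ first ≥ 6.
Positive: (8, 12), since first 8.
Negative: (3, 10), since first 3.
Positive: (14, 13), since first 14.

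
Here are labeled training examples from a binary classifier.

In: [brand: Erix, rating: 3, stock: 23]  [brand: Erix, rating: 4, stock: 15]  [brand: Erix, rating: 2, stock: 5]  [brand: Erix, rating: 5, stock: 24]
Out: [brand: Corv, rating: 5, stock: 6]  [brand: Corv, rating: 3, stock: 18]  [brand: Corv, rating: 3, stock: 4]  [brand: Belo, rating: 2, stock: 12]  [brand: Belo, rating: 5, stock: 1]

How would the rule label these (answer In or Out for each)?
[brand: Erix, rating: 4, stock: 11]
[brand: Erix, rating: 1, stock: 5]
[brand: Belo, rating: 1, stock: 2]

In, In, Out

The common property of the 'In' items is: brand is Erix. No 'Out' item has it.
[brand: Erix, rating: 4, stock: 11]: brand is Erix — meets the rule, so In.
[brand: Erix, rating: 1, stock: 5]: brand is Erix — meets the rule, so In.
[brand: Belo, rating: 1, stock: 2]: brand is Belo — does not satisfy this, so Out.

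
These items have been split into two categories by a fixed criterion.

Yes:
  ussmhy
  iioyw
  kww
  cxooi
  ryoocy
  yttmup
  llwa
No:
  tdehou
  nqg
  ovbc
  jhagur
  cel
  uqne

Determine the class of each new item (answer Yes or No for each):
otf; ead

No, No

The pattern is that an item is 'Yes' exactly when: has a double letter.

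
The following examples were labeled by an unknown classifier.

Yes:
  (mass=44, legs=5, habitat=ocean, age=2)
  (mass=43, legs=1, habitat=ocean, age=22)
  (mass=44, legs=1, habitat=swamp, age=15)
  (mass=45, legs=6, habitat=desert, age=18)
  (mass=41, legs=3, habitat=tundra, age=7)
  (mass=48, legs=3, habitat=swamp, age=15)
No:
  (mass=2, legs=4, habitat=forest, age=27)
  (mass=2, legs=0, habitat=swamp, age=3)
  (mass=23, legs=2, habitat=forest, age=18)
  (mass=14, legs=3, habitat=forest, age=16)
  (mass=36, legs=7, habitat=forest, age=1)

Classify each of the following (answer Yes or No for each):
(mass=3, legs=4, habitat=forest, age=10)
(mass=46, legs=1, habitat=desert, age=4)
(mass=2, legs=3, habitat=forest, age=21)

No, Yes, No

The pattern is that an item is 'Yes' exactly when: mass ≥ 41.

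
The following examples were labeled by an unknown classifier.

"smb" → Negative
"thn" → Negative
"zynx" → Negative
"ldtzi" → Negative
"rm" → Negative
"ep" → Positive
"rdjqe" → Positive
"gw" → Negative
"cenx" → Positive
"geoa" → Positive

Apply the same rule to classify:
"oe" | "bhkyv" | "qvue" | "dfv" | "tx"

Positive, Negative, Positive, Negative, Negative

The classifier is using: contains 'e'.
"oe": has 'e', passes → Positive.
"bhkyv": no 'e', does not pass → Negative.
"qvue": has 'e', passes → Positive.
"dfv": no 'e', does not pass → Negative.
"tx": no 'e', does not pass → Negative.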